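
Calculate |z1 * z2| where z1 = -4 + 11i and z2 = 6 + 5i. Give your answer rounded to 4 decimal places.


Step 1: |z1| = sqrt((-4)^2 + 11^2) = sqrt(137)
Step 2: |z2| = sqrt(6^2 + 5^2) = sqrt(61)
Step 3: |z1*z2| = |z1|*|z2| = sqrt(137) * sqrt(61) = sqrt(137 * 61) = sqrt(8357)
Step 4: = 91.4166

91.4166


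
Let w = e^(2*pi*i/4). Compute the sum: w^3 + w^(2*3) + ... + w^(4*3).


Step 1: The sum sum_{j=1}^{n} w^(k*j) equals n if n | k, else 0.
Step 2: Here n = 4, k = 3
Step 3: Does n divide k? 4 | 3 -> False
Step 4: Sum = 0

0


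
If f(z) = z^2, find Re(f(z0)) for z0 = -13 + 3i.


Step 1: z0 = -13 + 3i
Step 2: z0^2 = (-13)^2 - 3^2 - 78i
Step 3: real part = 169 - 9 = 160

160


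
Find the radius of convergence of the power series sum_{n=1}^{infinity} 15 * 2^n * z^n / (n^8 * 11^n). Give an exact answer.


Step 1: General term a_n = 15 * 2^n / (n^8 * 11^n)
Step 2: By the root test, |a_n|^(1/n) = 15^(1/n) * 2 / (n^(8/n) * 11) -> 2/11 as n -> infinity (since 15^(1/n) -> 1 and n^(8/n) -> 1)
Step 3: R = 1/lim|a_n|^(1/n) = 11/2

11/2


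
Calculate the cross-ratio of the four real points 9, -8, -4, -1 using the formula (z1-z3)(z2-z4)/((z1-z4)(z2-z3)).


Step 1: (z1-z3)(z2-z4) = 13 * (-7) = -91
Step 2: (z1-z4)(z2-z3) = 10 * (-4) = -40
Step 3: Cross-ratio = 91/40 = 91/40

91/40


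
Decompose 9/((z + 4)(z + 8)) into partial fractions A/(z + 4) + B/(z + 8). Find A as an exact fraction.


Step 1: Multiply both sides by (z + 4) and set z = -4
Step 2: A = 9 / (-4 + 8)
Step 3: A = 9 / 4
Step 4: A = 9/4

9/4


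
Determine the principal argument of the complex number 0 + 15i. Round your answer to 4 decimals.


Step 1: z = 0 + 15i
Step 2: arg(z) = atan2(15, 0)
Step 3: arg(z) = 1.5708

1.5708


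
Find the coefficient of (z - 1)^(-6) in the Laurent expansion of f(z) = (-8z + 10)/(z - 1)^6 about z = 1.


Step 1: Write the numerator in powers of (z - 1): -8z + 10 = -8(z - 1) + (-8*1 + 10) = -8(z - 1) + 2
Step 2: Divide by (z - 1)^6: f(z) = 2(z - 1)^(-6) - 8(z - 1)^(-5)
Step 3: This finite sum is the Laurent series of f about z = 1.
Step 4: Coefficient of (z - 1)^(-6) = -8*1 + 10 = 2

2


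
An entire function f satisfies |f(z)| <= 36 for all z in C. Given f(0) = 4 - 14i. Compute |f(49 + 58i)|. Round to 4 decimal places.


Step 1: By Liouville's theorem, a bounded entire function is constant.
Step 2: f(z) = f(0) = 4 - 14i for all z.
Step 3: |f(w)| = |4 - 14i| = sqrt(16 + 196)
Step 4: = 14.5602

14.5602


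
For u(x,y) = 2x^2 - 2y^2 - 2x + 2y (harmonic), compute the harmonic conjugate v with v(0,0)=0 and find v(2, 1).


Step 1: v_x = -u_y = 4y - 2
Step 2: v_y = u_x = 4x - 2
Step 3: v = 4xy - 2x - 2y + C
Step 4: v(0,0) = 0 => C = 0
Step 5: v(2, 1) = 2

2


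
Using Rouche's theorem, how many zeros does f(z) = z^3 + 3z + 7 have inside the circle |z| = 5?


Step 1: On |z| = 5 the three terms have sizes |z^3| = 5^3 = 125, |3z| = 3*5 = 15, |7| = 7
Step 2: The dominant term is g(z) = z^3; let h(z) = 3z + 7 so f = g + h
Step 3: On |z| = 5: |g| = 125 and |h| <= 15 + 7 = 22
Step 4: Since 125 > 22, |h| < |g| on |z| = 5, so by Rouche f has the same number of zeros as g inside |z| < 5
Step 5: g(z) = z^3 has 3 zeros (all at the origin) inside |z| < 5. Answer = 3

3


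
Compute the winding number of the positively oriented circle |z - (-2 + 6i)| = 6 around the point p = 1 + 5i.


Step 1: Center c = (-2, 6), radius = 6
Step 2: |p - c|^2 = 3^2 + (-1)^2 = 10
Step 3: r^2 = 36
Step 4: |p-c| < r so winding number = 1

1


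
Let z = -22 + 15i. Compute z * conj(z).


Step 1: conj(z) = -22 - 15i
Step 2: z * conj(z) = (-22)^2 + 15^2
Step 3: = 484 + 225 = 709

709


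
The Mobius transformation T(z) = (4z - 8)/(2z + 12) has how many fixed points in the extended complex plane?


Step 1: Fixed points satisfy T(z) = z
Step 2: 2z^2 + 8z + 8 = 0
Step 3: Discriminant = 8^2 - 4*2*8 = 0
Step 4: Number of fixed points = 1

1


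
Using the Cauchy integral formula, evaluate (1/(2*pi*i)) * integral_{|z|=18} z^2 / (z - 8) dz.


Step 1: f(z) = z^2, a = 8 is inside |z| = 18
Step 2: By Cauchy integral formula: (1/(2pi*i)) * integral = f(a)
Step 3: f(8) = 8^2 = 64

64


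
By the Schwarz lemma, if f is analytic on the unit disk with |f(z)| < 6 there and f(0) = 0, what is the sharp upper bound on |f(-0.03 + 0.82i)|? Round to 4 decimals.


Step 1: g = f/6 maps D -> D with g(0) = 0, so by the Schwarz lemma |g(z)| <= |z|, i.e. |f(z)| <= 6|z|; this is sharp (f(z) = 6z).
Step 2: |z0|^2 = (-0.03)^2 + 0.82^2 = 0.6733
Step 3: |z0| = sqrt(0.6733) = 0.820549
Step 4: Best bound = 6 * |z0| = 6 * 0.820549 = 4.9233

4.9233


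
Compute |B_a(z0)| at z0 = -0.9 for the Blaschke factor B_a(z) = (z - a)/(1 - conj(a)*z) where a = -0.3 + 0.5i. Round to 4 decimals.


Step 1: Numerator z0 - a = -0.9 - (-0.3 + 0.5i) = -0.6 - 0.5i
Step 2: Denominator 1 - conj(a)*z0 = 1 - (-0.3 - 0.5i)*(-0.9) = 0.73 - 0.45i
Step 3: |z0 - a|^2 = (-0.6)^2 + (-0.5)^2 = 0.61; |1 - conj(a)*z0|^2 = 0.73^2 + (-0.45)^2 = 0.7354
Step 4: |B_a(-0.9)| = sqrt(0.61 / 0.7354) = sqrt(0.829481)
Step 5: = 0.9108

0.9108


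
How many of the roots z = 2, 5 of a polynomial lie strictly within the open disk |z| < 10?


Step 1: Check each root:
  z = 2: |2| = 2 < 10
  z = 5: |5| = 5 < 10
Step 2: Count = 2

2


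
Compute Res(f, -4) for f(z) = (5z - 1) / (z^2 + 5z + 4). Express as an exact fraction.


Step 1: Q(z) = z^2 + 5z + 4 = (z + 4)(z + 1)
Step 2: Q'(z) = 2z + 5
Step 3: Q'(-4) = -3, P(-4) = -21
Step 4: Res = P(-4)/Q'(-4) = -21/(-3) = 7

7


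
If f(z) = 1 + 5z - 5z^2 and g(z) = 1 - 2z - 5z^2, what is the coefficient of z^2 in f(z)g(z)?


Step 1: z^2 term in f*g comes from: (1)*(-5z^2) + (5z)*(-2z) + (-5z^2)*(1)
Step 2: = -5 - 10 - 5
Step 3: = -20

-20


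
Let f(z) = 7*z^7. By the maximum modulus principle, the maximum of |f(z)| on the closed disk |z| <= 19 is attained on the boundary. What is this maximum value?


Step 1: On |z| = 19, |f(z)| = 7 * |z|^7 = 7 * 19^7
Step 2: By maximum modulus principle, maximum is on boundary.
Step 3: Maximum = 7 * 893871739 = 6257102173

6257102173


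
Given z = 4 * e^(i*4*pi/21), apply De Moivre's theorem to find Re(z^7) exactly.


Step 1: By De Moivre's theorem, z^7 = 4^7 * e^(i*7*4*pi/21) = 16384 * (cos(4*pi/3) + i*sin(4*pi/3))
Step 2: |z|^7 = 4^7 = 16384
Step 3: The angle 4*pi/3 already lies in [0, 2*pi)
Step 4: cos(4*pi/3) = -1/2
Step 5: Re(z^7) = 16384 * (-1/2) = -8192

-8192


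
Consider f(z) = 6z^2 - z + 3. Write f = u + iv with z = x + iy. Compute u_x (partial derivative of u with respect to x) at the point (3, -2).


Step 1: f(z) = 6(x+iy)^2 - (x+iy) + 3
Step 2: u = 6(x^2 - y^2) - x + 3
Step 3: u_x = 12x - 1
Step 4: At (3, -2): u_x = 36 - 1 = 35

35


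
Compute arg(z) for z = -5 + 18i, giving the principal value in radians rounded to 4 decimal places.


Step 1: z = -5 + 18i
Step 2: arg(z) = atan2(18, -5)
Step 3: arg(z) = 1.8417

1.8417


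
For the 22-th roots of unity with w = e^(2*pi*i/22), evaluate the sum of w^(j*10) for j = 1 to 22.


Step 1: The sum sum_{j=1}^{n} w^(k*j) equals n if n | k, else 0.
Step 2: Here n = 22, k = 10
Step 3: Does n divide k? 22 | 10 -> False
Step 4: Sum = 0

0


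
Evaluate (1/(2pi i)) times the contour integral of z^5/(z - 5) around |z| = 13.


Step 1: f(z) = z^5, a = 5 is inside |z| = 13
Step 2: By Cauchy integral formula: (1/(2pi*i)) * integral = f(a)
Step 3: f(5) = 5^5 = 3125

3125


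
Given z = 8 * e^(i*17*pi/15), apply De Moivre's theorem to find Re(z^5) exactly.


Step 1: By De Moivre's theorem, z^5 = 8^5 * e^(i*5*17*pi/15) = 32768 * (cos(17*pi/3) + i*sin(17*pi/3))
Step 2: |z|^5 = 8^5 = 32768
Step 3: Reduce the angle mod 2*pi: 17*pi/3 - 4*pi = 5*pi/3
Step 4: cos(5*pi/3) = 1/2
Step 5: Re(z^5) = 32768 * 1/2 = 16384

16384


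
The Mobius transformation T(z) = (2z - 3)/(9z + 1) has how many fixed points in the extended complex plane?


Step 1: Fixed points satisfy T(z) = z
Step 2: 9z^2 - z + 3 = 0
Step 3: Discriminant = (-1)^2 - 4*9*3 = -107
Step 4: Number of fixed points = 2

2


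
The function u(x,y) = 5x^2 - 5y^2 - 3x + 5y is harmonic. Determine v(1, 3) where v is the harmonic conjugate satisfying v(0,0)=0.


Step 1: v_x = -u_y = 10y - 5
Step 2: v_y = u_x = 10x - 3
Step 3: v = 10xy - 5x - 3y + C
Step 4: v(0,0) = 0 => C = 0
Step 5: v(1, 3) = 16

16


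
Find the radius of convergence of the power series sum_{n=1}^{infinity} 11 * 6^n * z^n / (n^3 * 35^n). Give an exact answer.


Step 1: General term a_n = 11 * 6^n / (n^3 * 35^n)
Step 2: By the root test, |a_n|^(1/n) = 11^(1/n) * 6 / (n^(3/n) * 35) -> 6/35 as n -> infinity (since 11^(1/n) -> 1 and n^(3/n) -> 1)
Step 3: R = 1/lim|a_n|^(1/n) = 35/6

35/6


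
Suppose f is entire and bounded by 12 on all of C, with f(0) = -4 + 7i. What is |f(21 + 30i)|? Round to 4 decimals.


Step 1: By Liouville's theorem, a bounded entire function is constant.
Step 2: f(z) = f(0) = -4 + 7i for all z.
Step 3: |f(w)| = |-4 + 7i| = sqrt(16 + 49)
Step 4: = 8.0623

8.0623


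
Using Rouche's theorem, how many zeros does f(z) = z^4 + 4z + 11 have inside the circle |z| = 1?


Step 1: On |z| = 1 the three terms have sizes |z^4| = 1^4 = 1, |4z| = 4*1 = 4, |11| = 11
Step 2: The dominant term is g(z) = 11; let h(z) = z^4 + 4z so f = g + h
Step 3: On |z| = 1: |g| = 11 and |h| <= 1 + 4 = 5
Step 4: Since 11 > 5, |h| < |g| on |z| = 1, so by Rouche f has the same number of zeros as g inside |z| < 1
Step 5: g(z) = 11 is a nonzero constant with no zeros inside |z| < 1. Answer = 0

0


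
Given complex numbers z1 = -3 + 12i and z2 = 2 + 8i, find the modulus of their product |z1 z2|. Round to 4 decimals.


Step 1: |z1| = sqrt((-3)^2 + 12^2) = sqrt(153)
Step 2: |z2| = sqrt(2^2 + 8^2) = sqrt(68)
Step 3: |z1*z2| = |z1|*|z2| = sqrt(153) * sqrt(68) = sqrt(153 * 68) = sqrt(10404)
Step 4: = 102.0

102.0


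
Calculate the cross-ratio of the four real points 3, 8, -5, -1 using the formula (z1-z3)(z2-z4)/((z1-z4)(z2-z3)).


Step 1: (z1-z3)(z2-z4) = 8 * 9 = 72
Step 2: (z1-z4)(z2-z3) = 4 * 13 = 52
Step 3: Cross-ratio = 72/52 = 18/13

18/13


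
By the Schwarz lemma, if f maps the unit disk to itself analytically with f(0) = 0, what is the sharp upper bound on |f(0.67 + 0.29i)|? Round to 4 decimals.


Step 1: Schwarz lemma: if f: D -> D is analytic with f(0) = 0, then |f(z)| <= |z| for all z in D, and this is sharp (f(z) = z).
Step 2: |z0|^2 = 0.67^2 + 0.29^2 = 0.533
Step 3: |z0| = sqrt(0.533) = 0.730068
Step 4: Best bound = |z0| = 0.7301

0.7301


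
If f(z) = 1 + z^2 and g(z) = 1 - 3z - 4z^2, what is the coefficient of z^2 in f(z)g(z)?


Step 1: z^2 term in f*g comes from: (1)*(-4z^2) + (0)*(-3z) + (z^2)*(1)
Step 2: = -4 + 0 + 1
Step 3: = -3

-3


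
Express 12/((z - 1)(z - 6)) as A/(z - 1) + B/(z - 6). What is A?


Step 1: Multiply both sides by (z - 1) and set z = 1
Step 2: A = 12 / (1 - 6)
Step 3: A = 12 / (-5)
Step 4: A = -12/5

-12/5


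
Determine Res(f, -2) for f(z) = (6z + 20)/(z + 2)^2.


Step 1: Pole of order 2 at z = -2
Step 2: Res = lim d/dz [(z + 2)^2 * f(z)] as z -> -2
Step 3: (z + 2)^2 * f(z) = 6z + 20
Step 4: d/dz[6z + 20] = 6

6


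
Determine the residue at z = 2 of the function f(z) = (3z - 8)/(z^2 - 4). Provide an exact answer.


Step 1: Q(z) = z^2 - 4 = (z - 2)(z + 2)
Step 2: Q'(z) = 2z
Step 3: Q'(2) = 4, P(2) = -2
Step 4: Res = P(2)/Q'(2) = -2/4 = -1/2

-1/2


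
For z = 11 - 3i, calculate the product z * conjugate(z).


Step 1: conj(z) = 11 + 3i
Step 2: z * conj(z) = 11^2 + (-3)^2
Step 3: = 121 + 9 = 130

130


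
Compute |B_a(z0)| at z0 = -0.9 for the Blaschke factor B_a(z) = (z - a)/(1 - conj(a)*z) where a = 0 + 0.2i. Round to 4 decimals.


Step 1: Numerator z0 - a = -0.9 - (0 + 0.2i) = -0.9 - 0.2i
Step 2: Denominator 1 - conj(a)*z0 = 1 - (0 - 0.2i)*(-0.9) = 1 - 0.18i
Step 3: |z0 - a|^2 = (-0.9)^2 + (-0.2)^2 = 0.85; |1 - conj(a)*z0|^2 = 1^2 + (-0.18)^2 = 1.0324
Step 4: |B_a(-0.9)| = sqrt(0.85 / 1.0324) = sqrt(0.823324)
Step 5: = 0.9074

0.9074


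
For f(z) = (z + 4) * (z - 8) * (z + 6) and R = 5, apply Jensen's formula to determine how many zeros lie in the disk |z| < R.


Jensen's formula: (1/2pi)*integral log|f(Re^it)|dt = log|f(0)| + sum_{|a_k|<R} log(R/|a_k|)
Step 1: f(0) = 4 * (-8) * 6 = -192
Step 2: log|f(0)| = log|-4| + log|8| + log|-6| = 5.2575
Step 3: Zeros inside |z| < 5: -4
Step 4: Jensen sum = log(5/4) = 0.2231
Step 5: n(R) = number of terms in the Jensen sum = count of zeros inside |z| < 5 = 1

1


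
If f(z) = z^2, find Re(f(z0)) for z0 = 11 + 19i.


Step 1: z0 = 11 + 19i
Step 2: z0^2 = 11^2 - 19^2 + 418i
Step 3: real part = 121 - 361 = -240

-240


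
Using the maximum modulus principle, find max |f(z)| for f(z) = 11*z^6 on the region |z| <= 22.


Step 1: On |z| = 22, |f(z)| = 11 * |z|^6 = 11 * 22^6
Step 2: By maximum modulus principle, maximum is on boundary.
Step 3: Maximum = 11 * 113379904 = 1247178944

1247178944


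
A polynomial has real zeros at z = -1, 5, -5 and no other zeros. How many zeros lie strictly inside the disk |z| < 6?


Step 1: Check each root:
  z = -1: |-1| = 1 < 6
  z = 5: |5| = 5 < 6
  z = -5: |-5| = 5 < 6
Step 2: Count = 3

3


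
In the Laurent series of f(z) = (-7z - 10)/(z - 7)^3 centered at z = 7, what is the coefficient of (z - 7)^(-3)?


Step 1: Write the numerator in powers of (z - 7): -7z - 10 = -7(z - 7) + (-7*7 - 10) = -7(z - 7) - 59
Step 2: Divide by (z - 7)^3: f(z) = -59(z - 7)^(-3) - 7(z - 7)^(-2)
Step 3: This finite sum is the Laurent series of f about z = 7.
Step 4: Coefficient of (z - 7)^(-3) = -7*7 - 10 = -59

-59


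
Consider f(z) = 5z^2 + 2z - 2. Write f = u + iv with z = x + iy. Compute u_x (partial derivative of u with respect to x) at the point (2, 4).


Step 1: f(z) = 5(x+iy)^2 + 2(x+iy) - 2
Step 2: u = 5(x^2 - y^2) + 2x - 2
Step 3: u_x = 10x + 2
Step 4: At (2, 4): u_x = 20 + 2 = 22

22


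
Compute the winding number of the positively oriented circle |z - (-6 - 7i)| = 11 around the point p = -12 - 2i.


Step 1: Center c = (-6, -7), radius = 11
Step 2: |p - c|^2 = (-6)^2 + 5^2 = 61
Step 3: r^2 = 121
Step 4: |p-c| < r so winding number = 1

1


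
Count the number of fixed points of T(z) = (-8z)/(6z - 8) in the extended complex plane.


Step 1: Fixed points satisfy T(z) = z
Step 2: 6z^2 = 0
Step 3: Discriminant = 0^2 - 4*6*0 = 0
Step 4: Number of fixed points = 1

1


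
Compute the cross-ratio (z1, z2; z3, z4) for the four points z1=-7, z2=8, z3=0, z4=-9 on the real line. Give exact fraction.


Step 1: (z1-z3)(z2-z4) = (-7) * 17 = -119
Step 2: (z1-z4)(z2-z3) = 2 * 8 = 16
Step 3: Cross-ratio = -119/16 = -119/16

-119/16


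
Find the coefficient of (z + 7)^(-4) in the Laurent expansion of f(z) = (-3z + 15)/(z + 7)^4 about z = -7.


Step 1: Write the numerator in powers of (z + 7): -3z + 15 = -3(z + 7) + (-3*(-7) + 15) = -3(z + 7) + 36
Step 2: Divide by (z + 7)^4: f(z) = 36(z + 7)^(-4) - 3(z + 7)^(-3)
Step 3: This finite sum is the Laurent series of f about z = -7.
Step 4: Coefficient of (z + 7)^(-4) = -3*(-7) + 15 = 36

36


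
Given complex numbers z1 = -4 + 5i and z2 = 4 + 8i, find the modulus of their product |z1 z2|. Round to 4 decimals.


Step 1: |z1| = sqrt((-4)^2 + 5^2) = sqrt(41)
Step 2: |z2| = sqrt(4^2 + 8^2) = sqrt(80)
Step 3: |z1*z2| = |z1|*|z2| = sqrt(41) * sqrt(80) = sqrt(41 * 80) = sqrt(3280)
Step 4: = 57.2713

57.2713


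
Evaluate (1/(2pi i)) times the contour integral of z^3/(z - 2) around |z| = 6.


Step 1: f(z) = z^3, a = 2 is inside |z| = 6
Step 2: By Cauchy integral formula: (1/(2pi*i)) * integral = f(a)
Step 3: f(2) = 2^3 = 8

8


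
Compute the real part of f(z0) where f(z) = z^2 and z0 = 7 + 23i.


Step 1: z0 = 7 + 23i
Step 2: z0^2 = 7^2 - 23^2 + 322i
Step 3: real part = 49 - 529 = -480

-480


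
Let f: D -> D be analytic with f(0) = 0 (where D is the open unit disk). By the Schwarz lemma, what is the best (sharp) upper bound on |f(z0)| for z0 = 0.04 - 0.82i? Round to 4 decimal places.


Step 1: Schwarz lemma: if f: D -> D is analytic with f(0) = 0, then |f(z)| <= |z| for all z in D, and this is sharp (f(z) = z).
Step 2: |z0|^2 = 0.04^2 + (-0.82)^2 = 0.674
Step 3: |z0| = sqrt(0.674) = 0.820975
Step 4: Best bound = |z0| = 0.821

0.821


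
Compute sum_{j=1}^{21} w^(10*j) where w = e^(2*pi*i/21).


Step 1: The sum sum_{j=1}^{n} w^(k*j) equals n if n | k, else 0.
Step 2: Here n = 21, k = 10
Step 3: Does n divide k? 21 | 10 -> False
Step 4: Sum = 0

0


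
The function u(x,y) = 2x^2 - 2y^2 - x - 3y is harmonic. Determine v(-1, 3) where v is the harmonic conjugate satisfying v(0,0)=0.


Step 1: v_x = -u_y = 4y + 3
Step 2: v_y = u_x = 4x - 1
Step 3: v = 4xy + 3x - y + C
Step 4: v(0,0) = 0 => C = 0
Step 5: v(-1, 3) = -18

-18


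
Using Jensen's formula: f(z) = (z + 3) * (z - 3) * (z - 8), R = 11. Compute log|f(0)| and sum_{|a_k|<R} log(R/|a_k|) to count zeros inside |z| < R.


Jensen's formula: (1/2pi)*integral log|f(Re^it)|dt = log|f(0)| + sum_{|a_k|<R} log(R/|a_k|)
Step 1: f(0) = 3 * (-3) * (-8) = 72
Step 2: log|f(0)| = log|-3| + log|3| + log|8| = 4.2767
Step 3: Zeros inside |z| < 11: -3, 3, 8
Step 4: Jensen sum = log(11/3) + log(11/3) + log(11/8) = 2.917
Step 5: n(R) = number of terms in the Jensen sum = count of zeros inside |z| < 11 = 3

3


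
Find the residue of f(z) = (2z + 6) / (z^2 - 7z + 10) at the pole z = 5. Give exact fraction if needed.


Step 1: Q(z) = z^2 - 7z + 10 = (z - 5)(z - 2)
Step 2: Q'(z) = 2z - 7
Step 3: Q'(5) = 3, P(5) = 16
Step 4: Res = P(5)/Q'(5) = 16/3 = 16/3

16/3


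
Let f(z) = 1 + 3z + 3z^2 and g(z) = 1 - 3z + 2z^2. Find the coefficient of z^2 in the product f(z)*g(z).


Step 1: z^2 term in f*g comes from: (1)*(2z^2) + (3z)*(-3z) + (3z^2)*(1)
Step 2: = 2 - 9 + 3
Step 3: = -4

-4


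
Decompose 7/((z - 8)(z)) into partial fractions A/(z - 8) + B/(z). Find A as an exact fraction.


Step 1: Multiply both sides by (z - 8) and set z = 8
Step 2: A = 7 / (8 - 0)
Step 3: A = 7 / 8
Step 4: A = 7/8

7/8


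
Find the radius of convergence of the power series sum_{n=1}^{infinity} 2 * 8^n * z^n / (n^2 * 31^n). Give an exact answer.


Step 1: General term a_n = 2 * 8^n / (n^2 * 31^n)
Step 2: By the root test, |a_n|^(1/n) = 2^(1/n) * 8 / (n^(2/n) * 31) -> 8/31 as n -> infinity (since 2^(1/n) -> 1 and n^(2/n) -> 1)
Step 3: R = 1/lim|a_n|^(1/n) = 31/8

31/8


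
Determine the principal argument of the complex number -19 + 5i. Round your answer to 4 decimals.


Step 1: z = -19 + 5i
Step 2: arg(z) = atan2(5, -19)
Step 3: arg(z) = 2.8843

2.8843


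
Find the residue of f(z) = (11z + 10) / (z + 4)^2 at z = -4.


Step 1: Pole of order 2 at z = -4
Step 2: Res = lim d/dz [(z + 4)^2 * f(z)] as z -> -4
Step 3: (z + 4)^2 * f(z) = 11z + 10
Step 4: d/dz[11z + 10] = 11

11


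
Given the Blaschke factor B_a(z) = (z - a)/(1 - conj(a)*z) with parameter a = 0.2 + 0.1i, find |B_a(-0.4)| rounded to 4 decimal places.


Step 1: Numerator z0 - a = -0.4 - (0.2 + 0.1i) = -0.6 - 0.1i
Step 2: Denominator 1 - conj(a)*z0 = 1 - (0.2 - 0.1i)*(-0.4) = 1.08 - 0.04i
Step 3: |z0 - a|^2 = (-0.6)^2 + (-0.1)^2 = 0.37; |1 - conj(a)*z0|^2 = 1.08^2 + (-0.04)^2 = 1.168
Step 4: |B_a(-0.4)| = sqrt(0.37 / 1.168) = sqrt(0.316781)
Step 5: = 0.5628

0.5628


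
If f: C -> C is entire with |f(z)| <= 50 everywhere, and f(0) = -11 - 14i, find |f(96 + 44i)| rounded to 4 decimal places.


Step 1: By Liouville's theorem, a bounded entire function is constant.
Step 2: f(z) = f(0) = -11 - 14i for all z.
Step 3: |f(w)| = |-11 - 14i| = sqrt(121 + 196)
Step 4: = 17.8045

17.8045


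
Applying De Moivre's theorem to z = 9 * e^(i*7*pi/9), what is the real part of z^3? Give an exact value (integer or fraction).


Step 1: By De Moivre's theorem, z^3 = 9^3 * e^(i*3*7*pi/9) = 729 * (cos(7*pi/3) + i*sin(7*pi/3))
Step 2: |z|^3 = 9^3 = 729
Step 3: Reduce the angle mod 2*pi: 7*pi/3 - 2*pi = pi/3
Step 4: cos(pi/3) = 1/2
Step 5: Re(z^3) = 729 * 1/2 = 729/2

729/2


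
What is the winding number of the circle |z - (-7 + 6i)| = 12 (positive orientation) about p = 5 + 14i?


Step 1: Center c = (-7, 6), radius = 12
Step 2: |p - c|^2 = 12^2 + 8^2 = 208
Step 3: r^2 = 144
Step 4: |p-c| > r so winding number = 0

0


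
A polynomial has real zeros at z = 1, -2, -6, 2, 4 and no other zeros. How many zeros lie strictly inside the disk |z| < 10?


Step 1: Check each root:
  z = 1: |1| = 1 < 10
  z = -2: |-2| = 2 < 10
  z = -6: |-6| = 6 < 10
  z = 2: |2| = 2 < 10
  z = 4: |4| = 4 < 10
Step 2: Count = 5

5


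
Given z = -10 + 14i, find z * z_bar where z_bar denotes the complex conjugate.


Step 1: conj(z) = -10 - 14i
Step 2: z * conj(z) = (-10)^2 + 14^2
Step 3: = 100 + 196 = 296

296


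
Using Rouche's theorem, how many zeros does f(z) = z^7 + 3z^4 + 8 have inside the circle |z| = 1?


Step 1: On |z| = 1 the three terms have sizes |z^7| = 1^7 = 1, |3z^4| = 3*1^4 = 3, |8| = 8
Step 2: The dominant term is g(z) = 8; let h(z) = z^7 + 3z^4 so f = g + h
Step 3: On |z| = 1: |g| = 8 and |h| <= 1 + 3 = 4
Step 4: Since 8 > 4, |h| < |g| on |z| = 1, so by Rouche f has the same number of zeros as g inside |z| < 1
Step 5: g(z) = 8 is a nonzero constant with no zeros inside |z| < 1. Answer = 0

0


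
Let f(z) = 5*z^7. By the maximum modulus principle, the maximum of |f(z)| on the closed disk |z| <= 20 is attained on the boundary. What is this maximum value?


Step 1: On |z| = 20, |f(z)| = 5 * |z|^7 = 5 * 20^7
Step 2: By maximum modulus principle, maximum is on boundary.
Step 3: Maximum = 5 * 1280000000 = 6400000000

6400000000


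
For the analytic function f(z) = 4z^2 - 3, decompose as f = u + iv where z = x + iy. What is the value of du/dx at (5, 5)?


Step 1: f(z) = 4(x+iy)^2 - 3
Step 2: u = 4(x^2 - y^2) - 3
Step 3: u_x = 8x + 0
Step 4: At (5, 5): u_x = 40 + 0 = 40

40


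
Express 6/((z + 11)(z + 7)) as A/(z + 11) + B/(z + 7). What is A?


Step 1: Multiply both sides by (z + 11) and set z = -11
Step 2: A = 6 / (-11 + 7)
Step 3: A = 6 / (-4)
Step 4: A = -3/2

-3/2


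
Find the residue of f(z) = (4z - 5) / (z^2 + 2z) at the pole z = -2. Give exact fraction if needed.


Step 1: Q(z) = z^2 + 2z = (z + 2)(z)
Step 2: Q'(z) = 2z + 2
Step 3: Q'(-2) = -2, P(-2) = -13
Step 4: Res = P(-2)/Q'(-2) = -13/(-2) = 13/2

13/2


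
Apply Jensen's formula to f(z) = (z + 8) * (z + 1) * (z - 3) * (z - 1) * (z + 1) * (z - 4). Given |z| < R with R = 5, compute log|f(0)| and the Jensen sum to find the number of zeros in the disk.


Jensen's formula: (1/2pi)*integral log|f(Re^it)|dt = log|f(0)| + sum_{|a_k|<R} log(R/|a_k|)
Step 1: f(0) = 8 * 1 * (-3) * (-1) * 1 * (-4) = -96
Step 2: log|f(0)| = log|-8| + log|-1| + log|3| + log|1| + log|-1| + log|4| = 4.5643
Step 3: Zeros inside |z| < 5: -1, 3, 1, -1, 4
Step 4: Jensen sum = log(5/1) + log(5/3) + log(5/1) + log(5/1) + log(5/4) = 5.5623
Step 5: n(R) = number of terms in the Jensen sum = count of zeros inside |z| < 5 = 5

5


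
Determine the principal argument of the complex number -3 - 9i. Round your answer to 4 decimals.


Step 1: z = -3 - 9i
Step 2: arg(z) = atan2(-9, -3)
Step 3: arg(z) = -1.8925

-1.8925


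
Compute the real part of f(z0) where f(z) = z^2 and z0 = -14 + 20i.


Step 1: z0 = -14 + 20i
Step 2: z0^2 = (-14)^2 - 20^2 - 560i
Step 3: real part = 196 - 400 = -204

-204


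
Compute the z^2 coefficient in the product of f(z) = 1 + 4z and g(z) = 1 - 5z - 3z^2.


Step 1: z^2 term in f*g comes from: (1)*(-3z^2) + (4z)*(-5z) + (0)*(1)
Step 2: = -3 - 20 + 0
Step 3: = -23

-23


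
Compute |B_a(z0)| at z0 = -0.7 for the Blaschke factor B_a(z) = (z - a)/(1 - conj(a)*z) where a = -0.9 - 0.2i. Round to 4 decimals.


Step 1: Numerator z0 - a = -0.7 - (-0.9 - 0.2i) = 0.2 + 0.2i
Step 2: Denominator 1 - conj(a)*z0 = 1 - (-0.9 + 0.2i)*(-0.7) = 0.37 + 0.14i
Step 3: |z0 - a|^2 = 0.2^2 + 0.2^2 = 0.08; |1 - conj(a)*z0|^2 = 0.37^2 + 0.14^2 = 0.1565
Step 4: |B_a(-0.7)| = sqrt(0.08 / 0.1565) = sqrt(0.511182)
Step 5: = 0.715

0.715


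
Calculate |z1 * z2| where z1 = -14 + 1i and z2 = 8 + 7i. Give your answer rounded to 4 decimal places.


Step 1: |z1| = sqrt((-14)^2 + 1^2) = sqrt(197)
Step 2: |z2| = sqrt(8^2 + 7^2) = sqrt(113)
Step 3: |z1*z2| = |z1|*|z2| = sqrt(197) * sqrt(113) = sqrt(197 * 113) = sqrt(22261)
Step 4: = 149.2012

149.2012


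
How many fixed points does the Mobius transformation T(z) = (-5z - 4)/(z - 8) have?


Step 1: Fixed points satisfy T(z) = z
Step 2: z^2 - 3z + 4 = 0
Step 3: Discriminant = (-3)^2 - 4*1*4 = -7
Step 4: Number of fixed points = 2

2


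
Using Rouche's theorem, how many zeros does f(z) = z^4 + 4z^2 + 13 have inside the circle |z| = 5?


Step 1: On |z| = 5 the three terms have sizes |z^4| = 5^4 = 625, |4z^2| = 4*5^2 = 100, |13| = 13
Step 2: The dominant term is g(z) = z^4; let h(z) = 4z^2 + 13 so f = g + h
Step 3: On |z| = 5: |g| = 625 and |h| <= 100 + 13 = 113
Step 4: Since 625 > 113, |h| < |g| on |z| = 5, so by Rouche f has the same number of zeros as g inside |z| < 5
Step 5: g(z) = z^4 has 4 zeros (all at the origin) inside |z| < 5. Answer = 4

4


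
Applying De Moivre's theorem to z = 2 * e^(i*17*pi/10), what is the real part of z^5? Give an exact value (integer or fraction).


Step 1: By De Moivre's theorem, z^5 = 2^5 * e^(i*5*17*pi/10) = 32 * (cos(17*pi/2) + i*sin(17*pi/2))
Step 2: |z|^5 = 2^5 = 32
Step 3: Reduce the angle mod 2*pi: 17*pi/2 - 8*pi = pi/2
Step 4: cos(pi/2) = 0
Step 5: Re(z^5) = 32 * 0 = 0

0


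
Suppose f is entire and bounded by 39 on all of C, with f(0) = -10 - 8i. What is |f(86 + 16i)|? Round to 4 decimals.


Step 1: By Liouville's theorem, a bounded entire function is constant.
Step 2: f(z) = f(0) = -10 - 8i for all z.
Step 3: |f(w)| = |-10 - 8i| = sqrt(100 + 64)
Step 4: = 12.8062

12.8062


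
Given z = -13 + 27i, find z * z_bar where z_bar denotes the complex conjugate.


Step 1: conj(z) = -13 - 27i
Step 2: z * conj(z) = (-13)^2 + 27^2
Step 3: = 169 + 729 = 898

898


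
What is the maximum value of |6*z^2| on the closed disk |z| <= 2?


Step 1: On |z| = 2, |f(z)| = 6 * |z|^2 = 6 * 2^2
Step 2: By maximum modulus principle, maximum is on boundary.
Step 3: Maximum = 6 * 4 = 24

24


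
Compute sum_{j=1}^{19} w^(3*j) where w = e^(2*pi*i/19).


Step 1: The sum sum_{j=1}^{n} w^(k*j) equals n if n | k, else 0.
Step 2: Here n = 19, k = 3
Step 3: Does n divide k? 19 | 3 -> False
Step 4: Sum = 0

0


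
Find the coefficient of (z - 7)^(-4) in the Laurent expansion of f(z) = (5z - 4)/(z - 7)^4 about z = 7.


Step 1: Write the numerator in powers of (z - 7): 5z - 4 = 5(z - 7) + (5*7 - 4) = 5(z - 7) + 31
Step 2: Divide by (z - 7)^4: f(z) = 31(z - 7)^(-4) + 5(z - 7)^(-3)
Step 3: This finite sum is the Laurent series of f about z = 7.
Step 4: Coefficient of (z - 7)^(-4) = 5*7 - 4 = 31

31


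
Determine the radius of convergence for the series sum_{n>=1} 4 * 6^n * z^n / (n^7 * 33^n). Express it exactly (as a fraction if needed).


Step 1: General term a_n = 4 * 6^n / (n^7 * 33^n)
Step 2: By the root test, |a_n|^(1/n) = 4^(1/n) * 6 / (n^(7/n) * 33) -> 6/33 as n -> infinity (since 4^(1/n) -> 1 and n^(7/n) -> 1)
Step 3: R = 1/lim|a_n|^(1/n) = 33/6 = 11/2

11/2


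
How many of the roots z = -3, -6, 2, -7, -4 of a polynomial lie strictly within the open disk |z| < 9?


Step 1: Check each root:
  z = -3: |-3| = 3 < 9
  z = -6: |-6| = 6 < 9
  z = 2: |2| = 2 < 9
  z = -7: |-7| = 7 < 9
  z = -4: |-4| = 4 < 9
Step 2: Count = 5

5


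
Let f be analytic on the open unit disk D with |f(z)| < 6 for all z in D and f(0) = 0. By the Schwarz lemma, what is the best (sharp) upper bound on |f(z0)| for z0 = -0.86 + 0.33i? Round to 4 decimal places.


Step 1: g = f/6 maps D -> D with g(0) = 0, so by the Schwarz lemma |g(z)| <= |z|, i.e. |f(z)| <= 6|z|; this is sharp (f(z) = 6z).
Step 2: |z0|^2 = (-0.86)^2 + 0.33^2 = 0.8485
Step 3: |z0| = sqrt(0.8485) = 0.921141
Step 4: Best bound = 6 * |z0| = 6 * 0.921141 = 5.5268

5.5268


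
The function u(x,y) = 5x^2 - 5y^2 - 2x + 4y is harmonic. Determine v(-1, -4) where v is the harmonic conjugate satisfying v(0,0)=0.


Step 1: v_x = -u_y = 10y - 4
Step 2: v_y = u_x = 10x - 2
Step 3: v = 10xy - 4x - 2y + C
Step 4: v(0,0) = 0 => C = 0
Step 5: v(-1, -4) = 52

52


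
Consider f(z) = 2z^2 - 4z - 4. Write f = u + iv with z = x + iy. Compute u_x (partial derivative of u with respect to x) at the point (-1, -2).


Step 1: f(z) = 2(x+iy)^2 - 4(x+iy) - 4
Step 2: u = 2(x^2 - y^2) - 4x - 4
Step 3: u_x = 4x - 4
Step 4: At (-1, -2): u_x = -4 - 4 = -8

-8


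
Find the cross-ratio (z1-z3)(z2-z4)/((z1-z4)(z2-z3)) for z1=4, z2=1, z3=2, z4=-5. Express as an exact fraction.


Step 1: (z1-z3)(z2-z4) = 2 * 6 = 12
Step 2: (z1-z4)(z2-z3) = 9 * (-1) = -9
Step 3: Cross-ratio = -12/9 = -4/3

-4/3


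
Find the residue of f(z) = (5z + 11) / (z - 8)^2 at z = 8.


Step 1: Pole of order 2 at z = 8
Step 2: Res = lim d/dz [(z - 8)^2 * f(z)] as z -> 8
Step 3: (z - 8)^2 * f(z) = 5z + 11
Step 4: d/dz[5z + 11] = 5

5


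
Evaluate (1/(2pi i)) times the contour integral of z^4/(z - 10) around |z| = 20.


Step 1: f(z) = z^4, a = 10 is inside |z| = 20
Step 2: By Cauchy integral formula: (1/(2pi*i)) * integral = f(a)
Step 3: f(10) = 10^4 = 10000

10000


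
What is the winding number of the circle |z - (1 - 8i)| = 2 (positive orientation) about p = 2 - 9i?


Step 1: Center c = (1, -8), radius = 2
Step 2: |p - c|^2 = 1^2 + (-1)^2 = 2
Step 3: r^2 = 4
Step 4: |p-c| < r so winding number = 1

1


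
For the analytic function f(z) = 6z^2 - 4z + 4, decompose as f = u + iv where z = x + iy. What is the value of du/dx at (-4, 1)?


Step 1: f(z) = 6(x+iy)^2 - 4(x+iy) + 4
Step 2: u = 6(x^2 - y^2) - 4x + 4
Step 3: u_x = 12x - 4
Step 4: At (-4, 1): u_x = -48 - 4 = -52

-52


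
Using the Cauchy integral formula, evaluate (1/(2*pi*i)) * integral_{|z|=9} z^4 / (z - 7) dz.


Step 1: f(z) = z^4, a = 7 is inside |z| = 9
Step 2: By Cauchy integral formula: (1/(2pi*i)) * integral = f(a)
Step 3: f(7) = 7^4 = 2401

2401


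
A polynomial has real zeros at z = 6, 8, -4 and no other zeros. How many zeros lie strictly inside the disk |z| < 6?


Step 1: Check each root:
  z = 6: |6| = 6 >= 6
  z = 8: |8| = 8 >= 6
  z = -4: |-4| = 4 < 6
Step 2: Count = 1

1


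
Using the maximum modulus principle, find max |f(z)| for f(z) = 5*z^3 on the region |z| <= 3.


Step 1: On |z| = 3, |f(z)| = 5 * |z|^3 = 5 * 3^3
Step 2: By maximum modulus principle, maximum is on boundary.
Step 3: Maximum = 5 * 27 = 135

135


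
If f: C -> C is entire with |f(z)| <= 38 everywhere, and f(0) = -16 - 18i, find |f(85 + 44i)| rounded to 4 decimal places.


Step 1: By Liouville's theorem, a bounded entire function is constant.
Step 2: f(z) = f(0) = -16 - 18i for all z.
Step 3: |f(w)| = |-16 - 18i| = sqrt(256 + 324)
Step 4: = 24.0832

24.0832


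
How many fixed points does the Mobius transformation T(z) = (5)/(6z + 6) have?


Step 1: Fixed points satisfy T(z) = z
Step 2: 6z^2 + 6z - 5 = 0
Step 3: Discriminant = 6^2 - 4*6*(-5) = 156
Step 4: Number of fixed points = 2

2


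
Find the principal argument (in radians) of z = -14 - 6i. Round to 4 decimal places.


Step 1: z = -14 - 6i
Step 2: arg(z) = atan2(-6, -14)
Step 3: arg(z) = -2.7367

-2.7367


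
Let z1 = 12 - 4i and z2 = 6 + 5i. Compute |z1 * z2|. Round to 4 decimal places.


Step 1: |z1| = sqrt(12^2 + (-4)^2) = sqrt(160)
Step 2: |z2| = sqrt(6^2 + 5^2) = sqrt(61)
Step 3: |z1*z2| = |z1|*|z2| = sqrt(160) * sqrt(61) = sqrt(160 * 61) = sqrt(9760)
Step 4: = 98.7927

98.7927


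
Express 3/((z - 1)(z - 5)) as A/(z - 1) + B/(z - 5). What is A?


Step 1: Multiply both sides by (z - 1) and set z = 1
Step 2: A = 3 / (1 - 5)
Step 3: A = 3 / (-4)
Step 4: A = -3/4

-3/4


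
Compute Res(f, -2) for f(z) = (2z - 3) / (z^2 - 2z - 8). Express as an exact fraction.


Step 1: Q(z) = z^2 - 2z - 8 = (z + 2)(z - 4)
Step 2: Q'(z) = 2z - 2
Step 3: Q'(-2) = -6, P(-2) = -7
Step 4: Res = P(-2)/Q'(-2) = -7/(-6) = 7/6

7/6


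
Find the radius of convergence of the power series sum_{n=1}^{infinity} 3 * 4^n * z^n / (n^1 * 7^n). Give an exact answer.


Step 1: General term a_n = 3 * 4^n / (n^1 * 7^n)
Step 2: By the root test, |a_n|^(1/n) = 3^(1/n) * 4 / (n^(1/n) * 7) -> 4/7 as n -> infinity (since 3^(1/n) -> 1 and n^(1/n) -> 1)
Step 3: R = 1/lim|a_n|^(1/n) = 7/4

7/4


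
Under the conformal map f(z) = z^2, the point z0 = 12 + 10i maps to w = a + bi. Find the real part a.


Step 1: z0 = 12 + 10i
Step 2: z0^2 = 12^2 - 10^2 + 240i
Step 3: real part = 144 - 100 = 44

44


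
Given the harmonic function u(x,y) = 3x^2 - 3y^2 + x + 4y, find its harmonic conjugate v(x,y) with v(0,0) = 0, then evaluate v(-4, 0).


Step 1: v_x = -u_y = 6y - 4
Step 2: v_y = u_x = 6x + 1
Step 3: v = 6xy - 4x + y + C
Step 4: v(0,0) = 0 => C = 0
Step 5: v(-4, 0) = 16

16


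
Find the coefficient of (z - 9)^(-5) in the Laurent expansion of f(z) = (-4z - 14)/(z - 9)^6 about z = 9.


Step 1: Write the numerator in powers of (z - 9): -4z - 14 = -4(z - 9) + (-4*9 - 14) = -4(z - 9) - 50
Step 2: Divide by (z - 9)^6: f(z) = -50(z - 9)^(-6) - 4(z - 9)^(-5)
Step 3: This finite sum is the Laurent series of f about z = 9.
Step 4: Coefficient of (z - 9)^(-5) = coefficient of (z - 9) in the re-centred numerator = -4

-4


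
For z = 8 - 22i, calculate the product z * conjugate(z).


Step 1: conj(z) = 8 + 22i
Step 2: z * conj(z) = 8^2 + (-22)^2
Step 3: = 64 + 484 = 548

548


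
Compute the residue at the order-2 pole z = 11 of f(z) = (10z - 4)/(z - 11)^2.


Step 1: Pole of order 2 at z = 11
Step 2: Res = lim d/dz [(z - 11)^2 * f(z)] as z -> 11
Step 3: (z - 11)^2 * f(z) = 10z - 4
Step 4: d/dz[10z - 4] = 10

10


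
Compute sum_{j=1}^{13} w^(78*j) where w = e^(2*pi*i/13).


Step 1: The sum sum_{j=1}^{n} w^(k*j) equals n if n | k, else 0.
Step 2: Here n = 13, k = 78
Step 3: Does n divide k? 13 | 78 -> True
Step 4: Sum = 13

13


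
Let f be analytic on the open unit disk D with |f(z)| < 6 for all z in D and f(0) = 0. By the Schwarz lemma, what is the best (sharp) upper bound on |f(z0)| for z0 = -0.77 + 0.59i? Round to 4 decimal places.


Step 1: g = f/6 maps D -> D with g(0) = 0, so by the Schwarz lemma |g(z)| <= |z|, i.e. |f(z)| <= 6|z|; this is sharp (f(z) = 6z).
Step 2: |z0|^2 = (-0.77)^2 + 0.59^2 = 0.941
Step 3: |z0| = sqrt(0.941) = 0.970052
Step 4: Best bound = 6 * |z0| = 6 * 0.970052 = 5.8203

5.8203


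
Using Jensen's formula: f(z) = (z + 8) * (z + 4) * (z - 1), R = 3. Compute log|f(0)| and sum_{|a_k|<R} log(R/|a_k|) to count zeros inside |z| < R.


Jensen's formula: (1/2pi)*integral log|f(Re^it)|dt = log|f(0)| + sum_{|a_k|<R} log(R/|a_k|)
Step 1: f(0) = 8 * 4 * (-1) = -32
Step 2: log|f(0)| = log|-8| + log|-4| + log|1| = 3.4657
Step 3: Zeros inside |z| < 3: 1
Step 4: Jensen sum = log(3/1) = 1.0986
Step 5: n(R) = number of terms in the Jensen sum = count of zeros inside |z| < 3 = 1

1


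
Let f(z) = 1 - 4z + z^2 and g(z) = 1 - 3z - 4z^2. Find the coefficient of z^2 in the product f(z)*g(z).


Step 1: z^2 term in f*g comes from: (1)*(-4z^2) + (-4z)*(-3z) + (z^2)*(1)
Step 2: = -4 + 12 + 1
Step 3: = 9

9


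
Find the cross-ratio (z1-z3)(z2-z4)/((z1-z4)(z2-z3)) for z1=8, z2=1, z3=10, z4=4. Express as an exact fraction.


Step 1: (z1-z3)(z2-z4) = (-2) * (-3) = 6
Step 2: (z1-z4)(z2-z3) = 4 * (-9) = -36
Step 3: Cross-ratio = -6/36 = -1/6

-1/6


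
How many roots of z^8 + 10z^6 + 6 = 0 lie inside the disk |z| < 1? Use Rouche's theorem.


Step 1: On |z| = 1 the three terms have sizes |z^8| = 1^8 = 1, |10z^6| = 10*1^6 = 10, |6| = 6
Step 2: The dominant term is g(z) = 10z^6; let h(z) = z^8 + 6 so f = g + h
Step 3: On |z| = 1: |g| = 10 and |h| <= 1 + 6 = 7
Step 4: Since 10 > 7, |h| < |g| on |z| = 1, so by Rouche f has the same number of zeros as g inside |z| < 1
Step 5: g(z) = 10z^6 has 6 zeros (at the origin, multiplicity 6) inside |z| < 1. Answer = 6

6


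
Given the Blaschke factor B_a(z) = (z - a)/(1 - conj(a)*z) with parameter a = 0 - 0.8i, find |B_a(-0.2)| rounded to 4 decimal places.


Step 1: Numerator z0 - a = -0.2 - (0 - 0.8i) = -0.2 + 0.8i
Step 2: Denominator 1 - conj(a)*z0 = 1 - (0 + 0.8i)*(-0.2) = 1 + 0.16i
Step 3: |z0 - a|^2 = (-0.2)^2 + 0.8^2 = 0.68; |1 - conj(a)*z0|^2 = 1^2 + 0.16^2 = 1.0256
Step 4: |B_a(-0.2)| = sqrt(0.68 / 1.0256) = sqrt(0.663027)
Step 5: = 0.8143

0.8143


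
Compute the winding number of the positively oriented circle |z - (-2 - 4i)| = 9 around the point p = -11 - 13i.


Step 1: Center c = (-2, -4), radius = 9
Step 2: |p - c|^2 = (-9)^2 + (-9)^2 = 162
Step 3: r^2 = 81
Step 4: |p-c| > r so winding number = 0

0


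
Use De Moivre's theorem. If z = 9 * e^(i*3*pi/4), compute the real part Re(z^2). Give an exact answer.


Step 1: By De Moivre's theorem, z^2 = 9^2 * e^(i*2*3*pi/4) = 81 * (cos(3*pi/2) + i*sin(3*pi/2))
Step 2: |z|^2 = 9^2 = 81
Step 3: The angle 3*pi/2 already lies in [0, 2*pi)
Step 4: cos(3*pi/2) = 0
Step 5: Re(z^2) = 81 * 0 = 0

0


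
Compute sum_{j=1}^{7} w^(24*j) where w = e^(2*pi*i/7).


Step 1: The sum sum_{j=1}^{n} w^(k*j) equals n if n | k, else 0.
Step 2: Here n = 7, k = 24
Step 3: Does n divide k? 7 | 24 -> False
Step 4: Sum = 0

0


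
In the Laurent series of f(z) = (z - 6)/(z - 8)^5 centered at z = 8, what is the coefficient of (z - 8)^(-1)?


Step 1: Write the numerator in powers of (z - 8): z - 6 = (z - 8) + (1*8 - 6) = (z - 8) + 2
Step 2: Divide by (z - 8)^5: f(z) = 2(z - 8)^(-5) + (z - 8)^(-4)
Step 3: This finite sum is the Laurent series of f about z = 8.
Step 4: Only the powers -5 and -4 appear, so the coefficient of (z - 8)^(-1) = 0

0


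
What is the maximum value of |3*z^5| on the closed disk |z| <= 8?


Step 1: On |z| = 8, |f(z)| = 3 * |z|^5 = 3 * 8^5
Step 2: By maximum modulus principle, maximum is on boundary.
Step 3: Maximum = 3 * 32768 = 98304

98304


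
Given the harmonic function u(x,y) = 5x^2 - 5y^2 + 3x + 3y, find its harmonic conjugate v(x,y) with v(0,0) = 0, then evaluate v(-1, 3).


Step 1: v_x = -u_y = 10y - 3
Step 2: v_y = u_x = 10x + 3
Step 3: v = 10xy - 3x + 3y + C
Step 4: v(0,0) = 0 => C = 0
Step 5: v(-1, 3) = -18

-18


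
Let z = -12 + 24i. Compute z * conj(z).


Step 1: conj(z) = -12 - 24i
Step 2: z * conj(z) = (-12)^2 + 24^2
Step 3: = 144 + 576 = 720

720


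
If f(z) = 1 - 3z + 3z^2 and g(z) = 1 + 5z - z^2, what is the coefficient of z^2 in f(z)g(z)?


Step 1: z^2 term in f*g comes from: (1)*(-z^2) + (-3z)*(5z) + (3z^2)*(1)
Step 2: = -1 - 15 + 3
Step 3: = -13

-13


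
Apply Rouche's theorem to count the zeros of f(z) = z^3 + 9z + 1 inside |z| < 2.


Step 1: On |z| = 2 the three terms have sizes |z^3| = 2^3 = 8, |9z| = 9*2 = 18, |1| = 1
Step 2: The dominant term is g(z) = 9z; let h(z) = z^3 + 1 so f = g + h
Step 3: On |z| = 2: |g| = 18 and |h| <= 8 + 1 = 9
Step 4: Since 18 > 9, |h| < |g| on |z| = 2, so by Rouche f has the same number of zeros as g inside |z| < 2
Step 5: g(z) = 9z has 1 zero (at the origin, multiplicity 1) inside |z| < 2. Answer = 1

1


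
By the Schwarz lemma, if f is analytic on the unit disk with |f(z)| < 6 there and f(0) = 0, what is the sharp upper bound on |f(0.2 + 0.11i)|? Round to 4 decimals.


Step 1: g = f/6 maps D -> D with g(0) = 0, so by the Schwarz lemma |g(z)| <= |z|, i.e. |f(z)| <= 6|z|; this is sharp (f(z) = 6z).
Step 2: |z0|^2 = 0.2^2 + 0.11^2 = 0.0521
Step 3: |z0| = sqrt(0.0521) = 0.228254
Step 4: Best bound = 6 * |z0| = 6 * 0.228254 = 1.3695

1.3695


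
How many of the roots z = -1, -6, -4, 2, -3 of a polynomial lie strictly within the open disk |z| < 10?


Step 1: Check each root:
  z = -1: |-1| = 1 < 10
  z = -6: |-6| = 6 < 10
  z = -4: |-4| = 4 < 10
  z = 2: |2| = 2 < 10
  z = -3: |-3| = 3 < 10
Step 2: Count = 5

5


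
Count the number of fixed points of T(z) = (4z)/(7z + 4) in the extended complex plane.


Step 1: Fixed points satisfy T(z) = z
Step 2: 7z^2 = 0
Step 3: Discriminant = 0^2 - 4*7*0 = 0
Step 4: Number of fixed points = 1

1


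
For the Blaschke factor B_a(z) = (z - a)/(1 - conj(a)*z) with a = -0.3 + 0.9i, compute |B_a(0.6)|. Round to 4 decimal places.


Step 1: Numerator z0 - a = 0.6 - (-0.3 + 0.9i) = 0.9 - 0.9i
Step 2: Denominator 1 - conj(a)*z0 = 1 - (-0.3 - 0.9i)*0.6 = 1.18 + 0.54i
Step 3: |z0 - a|^2 = 0.9^2 + (-0.9)^2 = 1.62; |1 - conj(a)*z0|^2 = 1.18^2 + 0.54^2 = 1.684
Step 4: |B_a(0.6)| = sqrt(1.62 / 1.684) = sqrt(0.961995)
Step 5: = 0.9808

0.9808
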